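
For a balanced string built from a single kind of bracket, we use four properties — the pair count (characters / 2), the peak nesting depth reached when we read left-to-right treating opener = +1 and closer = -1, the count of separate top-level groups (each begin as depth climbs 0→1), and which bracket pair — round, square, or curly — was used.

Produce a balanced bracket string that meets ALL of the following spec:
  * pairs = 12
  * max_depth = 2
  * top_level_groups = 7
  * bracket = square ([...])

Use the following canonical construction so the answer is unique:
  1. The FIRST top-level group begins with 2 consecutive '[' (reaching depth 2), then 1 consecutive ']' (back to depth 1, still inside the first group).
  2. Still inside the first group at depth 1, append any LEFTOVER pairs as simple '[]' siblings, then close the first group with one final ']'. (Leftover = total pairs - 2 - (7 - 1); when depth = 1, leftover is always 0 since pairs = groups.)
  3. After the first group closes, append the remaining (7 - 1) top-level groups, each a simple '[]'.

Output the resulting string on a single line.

Spec: pairs=12 depth=2 groups=7
Leftover pairs = 12 - 2 - (7-1) = 4
First group: deep chain of depth 2 + 4 sibling pairs
Remaining 6 groups: simple '[]' each

Answer: [[][][][][]][][][][][][]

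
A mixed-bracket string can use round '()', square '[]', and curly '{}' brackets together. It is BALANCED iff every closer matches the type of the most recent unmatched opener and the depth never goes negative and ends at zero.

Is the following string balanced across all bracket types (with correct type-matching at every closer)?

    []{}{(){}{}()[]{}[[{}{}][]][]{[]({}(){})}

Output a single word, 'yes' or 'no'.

Answer: no

Derivation:
pos 0: push '['; stack = [
pos 1: ']' matches '['; pop; stack = (empty)
pos 2: push '{'; stack = {
pos 3: '}' matches '{'; pop; stack = (empty)
pos 4: push '{'; stack = {
pos 5: push '('; stack = {(
pos 6: ')' matches '('; pop; stack = {
pos 7: push '{'; stack = {{
pos 8: '}' matches '{'; pop; stack = {
pos 9: push '{'; stack = {{
pos 10: '}' matches '{'; pop; stack = {
pos 11: push '('; stack = {(
pos 12: ')' matches '('; pop; stack = {
pos 13: push '['; stack = {[
pos 14: ']' matches '['; pop; stack = {
pos 15: push '{'; stack = {{
pos 16: '}' matches '{'; pop; stack = {
pos 17: push '['; stack = {[
pos 18: push '['; stack = {[[
pos 19: push '{'; stack = {[[{
pos 20: '}' matches '{'; pop; stack = {[[
pos 21: push '{'; stack = {[[{
pos 22: '}' matches '{'; pop; stack = {[[
pos 23: ']' matches '['; pop; stack = {[
pos 24: push '['; stack = {[[
pos 25: ']' matches '['; pop; stack = {[
pos 26: ']' matches '['; pop; stack = {
pos 27: push '['; stack = {[
pos 28: ']' matches '['; pop; stack = {
pos 29: push '{'; stack = {{
pos 30: push '['; stack = {{[
pos 31: ']' matches '['; pop; stack = {{
pos 32: push '('; stack = {{(
pos 33: push '{'; stack = {{({
pos 34: '}' matches '{'; pop; stack = {{(
pos 35: push '('; stack = {{((
pos 36: ')' matches '('; pop; stack = {{(
pos 37: push '{'; stack = {{({
pos 38: '}' matches '{'; pop; stack = {{(
pos 39: ')' matches '('; pop; stack = {{
pos 40: '}' matches '{'; pop; stack = {
end: stack still non-empty ({) → INVALID
Verdict: unclosed openers at end: { → no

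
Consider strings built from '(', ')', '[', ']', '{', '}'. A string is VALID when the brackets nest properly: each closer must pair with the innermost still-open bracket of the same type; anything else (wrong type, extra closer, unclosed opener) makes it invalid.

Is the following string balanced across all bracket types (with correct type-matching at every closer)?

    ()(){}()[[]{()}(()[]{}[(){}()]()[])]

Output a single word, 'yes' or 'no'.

Answer: yes

Derivation:
pos 0: push '('; stack = (
pos 1: ')' matches '('; pop; stack = (empty)
pos 2: push '('; stack = (
pos 3: ')' matches '('; pop; stack = (empty)
pos 4: push '{'; stack = {
pos 5: '}' matches '{'; pop; stack = (empty)
pos 6: push '('; stack = (
pos 7: ')' matches '('; pop; stack = (empty)
pos 8: push '['; stack = [
pos 9: push '['; stack = [[
pos 10: ']' matches '['; pop; stack = [
pos 11: push '{'; stack = [{
pos 12: push '('; stack = [{(
pos 13: ')' matches '('; pop; stack = [{
pos 14: '}' matches '{'; pop; stack = [
pos 15: push '('; stack = [(
pos 16: push '('; stack = [((
pos 17: ')' matches '('; pop; stack = [(
pos 18: push '['; stack = [([
pos 19: ']' matches '['; pop; stack = [(
pos 20: push '{'; stack = [({
pos 21: '}' matches '{'; pop; stack = [(
pos 22: push '['; stack = [([
pos 23: push '('; stack = [([(
pos 24: ')' matches '('; pop; stack = [([
pos 25: push '{'; stack = [([{
pos 26: '}' matches '{'; pop; stack = [([
pos 27: push '('; stack = [([(
pos 28: ')' matches '('; pop; stack = [([
pos 29: ']' matches '['; pop; stack = [(
pos 30: push '('; stack = [((
pos 31: ')' matches '('; pop; stack = [(
pos 32: push '['; stack = [([
pos 33: ']' matches '['; pop; stack = [(
pos 34: ')' matches '('; pop; stack = [
pos 35: ']' matches '['; pop; stack = (empty)
end: stack empty → VALID
Verdict: properly nested → yes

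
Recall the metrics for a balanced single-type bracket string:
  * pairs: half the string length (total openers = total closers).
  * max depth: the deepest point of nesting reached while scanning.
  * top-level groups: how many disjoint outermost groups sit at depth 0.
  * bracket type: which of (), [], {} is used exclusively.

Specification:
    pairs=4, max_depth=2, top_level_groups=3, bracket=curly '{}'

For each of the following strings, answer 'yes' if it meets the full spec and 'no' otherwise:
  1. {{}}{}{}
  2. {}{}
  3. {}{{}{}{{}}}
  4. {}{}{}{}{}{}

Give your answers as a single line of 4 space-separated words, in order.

String 1 '{{}}{}{}': depth seq [1 2 1 0 1 0 1 0]
  -> pairs=4 depth=2 groups=3 -> yes
String 2 '{}{}': depth seq [1 0 1 0]
  -> pairs=2 depth=1 groups=2 -> no
String 3 '{}{{}{}{{}}}': depth seq [1 0 1 2 1 2 1 2 3 2 1 0]
  -> pairs=6 depth=3 groups=2 -> no
String 4 '{}{}{}{}{}{}': depth seq [1 0 1 0 1 0 1 0 1 0 1 0]
  -> pairs=6 depth=1 groups=6 -> no

Answer: yes no no no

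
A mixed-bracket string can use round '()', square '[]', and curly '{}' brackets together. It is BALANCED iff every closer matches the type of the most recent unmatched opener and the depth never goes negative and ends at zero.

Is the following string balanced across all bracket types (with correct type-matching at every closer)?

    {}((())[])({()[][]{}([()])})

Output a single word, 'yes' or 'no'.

Answer: yes

Derivation:
pos 0: push '{'; stack = {
pos 1: '}' matches '{'; pop; stack = (empty)
pos 2: push '('; stack = (
pos 3: push '('; stack = ((
pos 4: push '('; stack = (((
pos 5: ')' matches '('; pop; stack = ((
pos 6: ')' matches '('; pop; stack = (
pos 7: push '['; stack = ([
pos 8: ']' matches '['; pop; stack = (
pos 9: ')' matches '('; pop; stack = (empty)
pos 10: push '('; stack = (
pos 11: push '{'; stack = ({
pos 12: push '('; stack = ({(
pos 13: ')' matches '('; pop; stack = ({
pos 14: push '['; stack = ({[
pos 15: ']' matches '['; pop; stack = ({
pos 16: push '['; stack = ({[
pos 17: ']' matches '['; pop; stack = ({
pos 18: push '{'; stack = ({{
pos 19: '}' matches '{'; pop; stack = ({
pos 20: push '('; stack = ({(
pos 21: push '['; stack = ({([
pos 22: push '('; stack = ({([(
pos 23: ')' matches '('; pop; stack = ({([
pos 24: ']' matches '['; pop; stack = ({(
pos 25: ')' matches '('; pop; stack = ({
pos 26: '}' matches '{'; pop; stack = (
pos 27: ')' matches '('; pop; stack = (empty)
end: stack empty → VALID
Verdict: properly nested → yes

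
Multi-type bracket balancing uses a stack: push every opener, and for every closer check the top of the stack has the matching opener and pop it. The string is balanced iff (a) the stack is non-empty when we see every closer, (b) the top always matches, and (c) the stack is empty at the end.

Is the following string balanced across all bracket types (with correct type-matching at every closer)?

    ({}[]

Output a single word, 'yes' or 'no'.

Answer: no

Derivation:
pos 0: push '('; stack = (
pos 1: push '{'; stack = ({
pos 2: '}' matches '{'; pop; stack = (
pos 3: push '['; stack = ([
pos 4: ']' matches '['; pop; stack = (
end: stack still non-empty (() → INVALID
Verdict: unclosed openers at end: ( → no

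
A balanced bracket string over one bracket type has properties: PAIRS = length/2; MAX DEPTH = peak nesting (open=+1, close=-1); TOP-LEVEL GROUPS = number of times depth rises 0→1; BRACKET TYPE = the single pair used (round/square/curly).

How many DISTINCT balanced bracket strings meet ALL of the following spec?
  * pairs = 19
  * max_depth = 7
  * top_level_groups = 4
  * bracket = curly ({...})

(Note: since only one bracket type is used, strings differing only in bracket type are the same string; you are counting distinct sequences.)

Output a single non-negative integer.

Answer: 34471040

Derivation:
Spec: pairs=19 depth=7 groups=4
Count(depth <= 7) = 192558784
Count(depth <= 6) = 158087744
Count(depth == 7) = 192558784 - 158087744 = 34471040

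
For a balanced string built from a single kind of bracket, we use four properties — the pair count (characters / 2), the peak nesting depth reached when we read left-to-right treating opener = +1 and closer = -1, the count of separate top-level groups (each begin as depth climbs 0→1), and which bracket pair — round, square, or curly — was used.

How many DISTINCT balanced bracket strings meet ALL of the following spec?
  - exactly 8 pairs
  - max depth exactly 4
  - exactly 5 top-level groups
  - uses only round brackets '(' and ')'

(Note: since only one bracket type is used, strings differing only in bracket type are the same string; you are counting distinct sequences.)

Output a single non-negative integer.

Spec: pairs=8 depth=4 groups=5
Count(depth <= 4) = 75
Count(depth <= 3) = 70
Count(depth == 4) = 75 - 70 = 5

Answer: 5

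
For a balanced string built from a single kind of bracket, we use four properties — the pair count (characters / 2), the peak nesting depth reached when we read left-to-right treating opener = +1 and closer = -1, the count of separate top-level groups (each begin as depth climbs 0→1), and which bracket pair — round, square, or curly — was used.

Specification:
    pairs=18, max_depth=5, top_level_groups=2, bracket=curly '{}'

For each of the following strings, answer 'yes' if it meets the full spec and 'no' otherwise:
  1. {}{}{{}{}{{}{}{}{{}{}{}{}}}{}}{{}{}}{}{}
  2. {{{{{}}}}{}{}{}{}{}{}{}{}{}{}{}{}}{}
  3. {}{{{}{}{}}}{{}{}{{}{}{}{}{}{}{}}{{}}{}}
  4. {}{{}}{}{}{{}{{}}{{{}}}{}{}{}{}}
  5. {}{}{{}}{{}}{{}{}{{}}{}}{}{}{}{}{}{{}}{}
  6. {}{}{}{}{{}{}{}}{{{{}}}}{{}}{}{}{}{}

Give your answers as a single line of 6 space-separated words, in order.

Answer: no yes no no no no

Derivation:
String 1 '{}{}{{}{}{{}{}{}{{}{}{}{}}}{}}{{}{}}{}{}': depth seq [1 0 1 0 1 2 1 2 1 2 3 2 3 2 3 2 3 4 3 4 3 4 3 4 3 2 1 2 1 0 1 2 1 2 1 0 1 0 1 0]
  -> pairs=20 depth=4 groups=6 -> no
String 2 '{{{{{}}}}{}{}{}{}{}{}{}{}{}{}{}{}}{}': depth seq [1 2 3 4 5 4 3 2 1 2 1 2 1 2 1 2 1 2 1 2 1 2 1 2 1 2 1 2 1 2 1 2 1 0 1 0]
  -> pairs=18 depth=5 groups=2 -> yes
String 3 '{}{{{}{}{}}}{{}{}{{}{}{}{}{}{}{}}{{}}{}}': depth seq [1 0 1 2 3 2 3 2 3 2 1 0 1 2 1 2 1 2 3 2 3 2 3 2 3 2 3 2 3 2 3 2 1 2 3 2 1 2 1 0]
  -> pairs=20 depth=3 groups=3 -> no
String 4 '{}{{}}{}{}{{}{{}}{{{}}}{}{}{}{}}': depth seq [1 0 1 2 1 0 1 0 1 0 1 2 1 2 3 2 1 2 3 4 3 2 1 2 1 2 1 2 1 2 1 0]
  -> pairs=16 depth=4 groups=5 -> no
String 5 '{}{}{{}}{{}}{{}{}{{}}{}}{}{}{}{}{}{{}}{}': depth seq [1 0 1 0 1 2 1 0 1 2 1 0 1 2 1 2 1 2 3 2 1 2 1 0 1 0 1 0 1 0 1 0 1 0 1 2 1 0 1 0]
  -> pairs=20 depth=3 groups=12 -> no
String 6 '{}{}{}{}{{}{}{}}{{{{}}}}{{}}{}{}{}{}': depth seq [1 0 1 0 1 0 1 0 1 2 1 2 1 2 1 0 1 2 3 4 3 2 1 0 1 2 1 0 1 0 1 0 1 0 1 0]
  -> pairs=18 depth=4 groups=11 -> no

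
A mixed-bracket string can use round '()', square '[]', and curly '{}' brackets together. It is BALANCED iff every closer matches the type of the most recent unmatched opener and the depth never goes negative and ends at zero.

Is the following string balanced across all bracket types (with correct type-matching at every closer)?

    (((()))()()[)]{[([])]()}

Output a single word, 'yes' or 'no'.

pos 0: push '('; stack = (
pos 1: push '('; stack = ((
pos 2: push '('; stack = (((
pos 3: push '('; stack = ((((
pos 4: ')' matches '('; pop; stack = (((
pos 5: ')' matches '('; pop; stack = ((
pos 6: ')' matches '('; pop; stack = (
pos 7: push '('; stack = ((
pos 8: ')' matches '('; pop; stack = (
pos 9: push '('; stack = ((
pos 10: ')' matches '('; pop; stack = (
pos 11: push '['; stack = ([
pos 12: saw closer ')' but top of stack is '[' (expected ']') → INVALID
Verdict: type mismatch at position 12: ')' closes '[' → no

Answer: no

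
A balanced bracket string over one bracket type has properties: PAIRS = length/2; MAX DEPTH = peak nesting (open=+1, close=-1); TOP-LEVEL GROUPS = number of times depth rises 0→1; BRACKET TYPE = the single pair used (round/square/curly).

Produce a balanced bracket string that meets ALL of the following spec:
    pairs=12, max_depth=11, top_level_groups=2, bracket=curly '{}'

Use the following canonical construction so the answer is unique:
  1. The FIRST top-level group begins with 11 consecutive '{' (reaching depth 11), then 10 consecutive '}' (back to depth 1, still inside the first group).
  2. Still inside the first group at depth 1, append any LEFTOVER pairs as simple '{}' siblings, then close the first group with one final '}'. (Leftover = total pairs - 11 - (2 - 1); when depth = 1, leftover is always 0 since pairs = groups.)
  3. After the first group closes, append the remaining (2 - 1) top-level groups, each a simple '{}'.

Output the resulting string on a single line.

Answer: {{{{{{{{{{{}}}}}}}}}}}{}

Derivation:
Spec: pairs=12 depth=11 groups=2
Leftover pairs = 12 - 11 - (2-1) = 0
First group: deep chain of depth 11 + 0 sibling pairs
Remaining 1 groups: simple '{}' each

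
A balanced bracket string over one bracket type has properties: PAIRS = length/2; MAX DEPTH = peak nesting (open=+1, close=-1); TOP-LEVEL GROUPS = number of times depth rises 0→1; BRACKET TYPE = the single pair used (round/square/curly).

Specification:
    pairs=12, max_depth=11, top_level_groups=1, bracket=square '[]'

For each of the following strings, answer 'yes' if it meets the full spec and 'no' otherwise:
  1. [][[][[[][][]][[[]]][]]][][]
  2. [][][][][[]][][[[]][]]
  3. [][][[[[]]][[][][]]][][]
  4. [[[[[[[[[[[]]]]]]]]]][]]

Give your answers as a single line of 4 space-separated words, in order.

String 1 '[][[][[[][][]][[[]]][]]][][]': depth seq [1 0 1 2 1 2 3 4 3 4 3 4 3 2 3 4 5 4 3 2 3 2 1 0 1 0 1 0]
  -> pairs=14 depth=5 groups=4 -> no
String 2 '[][][][][[]][][[[]][]]': depth seq [1 0 1 0 1 0 1 0 1 2 1 0 1 0 1 2 3 2 1 2 1 0]
  -> pairs=11 depth=3 groups=7 -> no
String 3 '[][][[[[]]][[][][]]][][]': depth seq [1 0 1 0 1 2 3 4 3 2 1 2 3 2 3 2 3 2 1 0 1 0 1 0]
  -> pairs=12 depth=4 groups=5 -> no
String 4 '[[[[[[[[[[[]]]]]]]]]][]]': depth seq [1 2 3 4 5 6 7 8 9 10 11 10 9 8 7 6 5 4 3 2 1 2 1 0]
  -> pairs=12 depth=11 groups=1 -> yes

Answer: no no no yes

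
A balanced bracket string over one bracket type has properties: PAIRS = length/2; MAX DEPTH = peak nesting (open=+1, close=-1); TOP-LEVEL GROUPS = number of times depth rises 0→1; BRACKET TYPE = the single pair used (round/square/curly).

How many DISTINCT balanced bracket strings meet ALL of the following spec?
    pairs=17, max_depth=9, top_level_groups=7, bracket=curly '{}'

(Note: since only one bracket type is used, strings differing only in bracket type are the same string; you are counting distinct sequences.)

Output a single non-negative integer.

Spec: pairs=17 depth=9 groups=7
Count(depth <= 9) = 2187017
Count(depth <= 8) = 2185267
Count(depth == 9) = 2187017 - 2185267 = 1750

Answer: 1750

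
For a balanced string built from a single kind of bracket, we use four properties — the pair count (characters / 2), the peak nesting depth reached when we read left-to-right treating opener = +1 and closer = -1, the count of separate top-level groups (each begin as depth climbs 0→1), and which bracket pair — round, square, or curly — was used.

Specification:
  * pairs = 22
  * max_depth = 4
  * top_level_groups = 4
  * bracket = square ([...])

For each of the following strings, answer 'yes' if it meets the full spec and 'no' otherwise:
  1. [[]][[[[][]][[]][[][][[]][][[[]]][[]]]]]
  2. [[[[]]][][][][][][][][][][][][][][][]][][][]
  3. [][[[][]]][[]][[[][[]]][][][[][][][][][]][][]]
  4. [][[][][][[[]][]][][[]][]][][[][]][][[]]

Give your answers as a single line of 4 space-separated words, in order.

String 1 '[[]][[[[][]][[]][[][][[]][][[[]]][[]]]]]': depth seq [1 2 1 0 1 2 3 4 3 4 3 2 3 4 3 2 3 4 3 4 3 4 5 4 3 4 3 4 5 6 5 4 3 4 5 4 3 2 1 0]
  -> pairs=20 depth=6 groups=2 -> no
String 2 '[[[[]]][][][][][][][][][][][][][][][]][][][]': depth seq [1 2 3 4 3 2 1 2 1 2 1 2 1 2 1 2 1 2 1 2 1 2 1 2 1 2 1 2 1 2 1 2 1 2 1 2 1 0 1 0 1 0 1 0]
  -> pairs=22 depth=4 groups=4 -> yes
String 3 '[][[[][]]][[]][[[][[]]][][][[][][][][][]][][]]': depth seq [1 0 1 2 3 2 3 2 1 0 1 2 1 0 1 2 3 2 3 4 3 2 1 2 1 2 1 2 3 2 3 2 3 2 3 2 3 2 3 2 1 2 1 2 1 0]
  -> pairs=23 depth=4 groups=4 -> no
String 4 '[][[][][][[[]][]][][[]][]][][[][]][][[]]': depth seq [1 0 1 2 1 2 1 2 1 2 3 4 3 2 3 2 1 2 1 2 3 2 1 2 1 0 1 0 1 2 1 2 1 0 1 0 1 2 1 0]
  -> pairs=20 depth=4 groups=6 -> no

Answer: no yes no no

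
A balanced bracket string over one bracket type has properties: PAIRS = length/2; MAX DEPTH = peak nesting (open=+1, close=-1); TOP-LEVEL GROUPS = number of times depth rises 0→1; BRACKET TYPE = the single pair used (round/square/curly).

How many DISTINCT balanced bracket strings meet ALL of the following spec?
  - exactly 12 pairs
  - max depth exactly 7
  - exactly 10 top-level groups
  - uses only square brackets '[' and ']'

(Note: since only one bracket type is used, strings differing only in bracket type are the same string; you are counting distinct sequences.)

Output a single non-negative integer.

Answer: 0

Derivation:
Spec: pairs=12 depth=7 groups=10
Count(depth <= 7) = 65
Count(depth <= 6) = 65
Count(depth == 7) = 65 - 65 = 0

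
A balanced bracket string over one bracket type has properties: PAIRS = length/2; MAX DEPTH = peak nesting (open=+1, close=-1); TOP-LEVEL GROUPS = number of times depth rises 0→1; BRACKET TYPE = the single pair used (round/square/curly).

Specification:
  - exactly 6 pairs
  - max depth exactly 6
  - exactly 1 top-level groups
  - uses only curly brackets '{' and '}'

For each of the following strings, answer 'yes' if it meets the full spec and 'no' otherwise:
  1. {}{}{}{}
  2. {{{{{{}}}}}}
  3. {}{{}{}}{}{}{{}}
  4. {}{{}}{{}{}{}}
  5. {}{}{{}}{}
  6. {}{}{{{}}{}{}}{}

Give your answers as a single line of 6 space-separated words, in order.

Answer: no yes no no no no

Derivation:
String 1 '{}{}{}{}': depth seq [1 0 1 0 1 0 1 0]
  -> pairs=4 depth=1 groups=4 -> no
String 2 '{{{{{{}}}}}}': depth seq [1 2 3 4 5 6 5 4 3 2 1 0]
  -> pairs=6 depth=6 groups=1 -> yes
String 3 '{}{{}{}}{}{}{{}}': depth seq [1 0 1 2 1 2 1 0 1 0 1 0 1 2 1 0]
  -> pairs=8 depth=2 groups=5 -> no
String 4 '{}{{}}{{}{}{}}': depth seq [1 0 1 2 1 0 1 2 1 2 1 2 1 0]
  -> pairs=7 depth=2 groups=3 -> no
String 5 '{}{}{{}}{}': depth seq [1 0 1 0 1 2 1 0 1 0]
  -> pairs=5 depth=2 groups=4 -> no
String 6 '{}{}{{{}}{}{}}{}': depth seq [1 0 1 0 1 2 3 2 1 2 1 2 1 0 1 0]
  -> pairs=8 depth=3 groups=4 -> no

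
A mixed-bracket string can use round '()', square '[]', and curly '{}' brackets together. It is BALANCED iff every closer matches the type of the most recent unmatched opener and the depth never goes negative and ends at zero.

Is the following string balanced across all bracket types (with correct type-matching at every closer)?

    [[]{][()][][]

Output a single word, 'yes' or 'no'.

pos 0: push '['; stack = [
pos 1: push '['; stack = [[
pos 2: ']' matches '['; pop; stack = [
pos 3: push '{'; stack = [{
pos 4: saw closer ']' but top of stack is '{' (expected '}') → INVALID
Verdict: type mismatch at position 4: ']' closes '{' → no

Answer: no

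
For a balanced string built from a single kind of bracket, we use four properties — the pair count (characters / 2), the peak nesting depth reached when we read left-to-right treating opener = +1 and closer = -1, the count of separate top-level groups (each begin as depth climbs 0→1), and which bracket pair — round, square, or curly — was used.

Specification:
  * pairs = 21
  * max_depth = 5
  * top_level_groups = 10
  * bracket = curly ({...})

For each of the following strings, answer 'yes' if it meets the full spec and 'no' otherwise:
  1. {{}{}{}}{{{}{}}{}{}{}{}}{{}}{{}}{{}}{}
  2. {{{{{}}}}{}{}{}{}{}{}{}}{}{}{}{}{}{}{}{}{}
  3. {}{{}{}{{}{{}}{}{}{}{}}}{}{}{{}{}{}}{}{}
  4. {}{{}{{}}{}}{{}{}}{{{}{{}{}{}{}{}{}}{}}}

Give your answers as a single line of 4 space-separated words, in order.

String 1 '{{}{}{}}{{{}{}}{}{}{}{}}{{}}{{}}{{}}{}': depth seq [1 2 1 2 1 2 1 0 1 2 3 2 3 2 1 2 1 2 1 2 1 2 1 0 1 2 1 0 1 2 1 0 1 2 1 0 1 0]
  -> pairs=19 depth=3 groups=6 -> no
String 2 '{{{{{}}}}{}{}{}{}{}{}{}}{}{}{}{}{}{}{}{}{}': depth seq [1 2 3 4 5 4 3 2 1 2 1 2 1 2 1 2 1 2 1 2 1 2 1 0 1 0 1 0 1 0 1 0 1 0 1 0 1 0 1 0 1 0]
  -> pairs=21 depth=5 groups=10 -> yes
String 3 '{}{{}{}{{}{{}}{}{}{}{}}}{}{}{{}{}{}}{}{}': depth seq [1 0 1 2 1 2 1 2 3 2 3 4 3 2 3 2 3 2 3 2 3 2 1 0 1 0 1 0 1 2 1 2 1 2 1 0 1 0 1 0]
  -> pairs=20 depth=4 groups=7 -> no
String 4 '{}{{}{{}}{}}{{}{}}{{{}{{}{}{}{}{}{}}{}}}': depth seq [1 0 1 2 1 2 3 2 1 2 1 0 1 2 1 2 1 0 1 2 3 2 3 4 3 4 3 4 3 4 3 4 3 4 3 2 3 2 1 0]
  -> pairs=20 depth=4 groups=4 -> no

Answer: no yes no no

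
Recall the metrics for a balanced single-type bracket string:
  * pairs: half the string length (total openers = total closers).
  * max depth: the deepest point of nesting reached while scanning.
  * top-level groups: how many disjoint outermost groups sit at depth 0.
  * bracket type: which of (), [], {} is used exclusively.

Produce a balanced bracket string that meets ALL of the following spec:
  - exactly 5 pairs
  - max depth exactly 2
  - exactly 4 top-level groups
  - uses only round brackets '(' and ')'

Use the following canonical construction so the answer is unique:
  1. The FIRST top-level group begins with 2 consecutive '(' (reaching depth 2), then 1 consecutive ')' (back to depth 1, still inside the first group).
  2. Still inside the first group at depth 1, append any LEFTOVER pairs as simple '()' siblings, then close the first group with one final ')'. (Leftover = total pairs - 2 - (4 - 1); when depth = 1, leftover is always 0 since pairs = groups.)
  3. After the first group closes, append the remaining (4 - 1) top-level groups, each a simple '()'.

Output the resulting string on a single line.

Answer: (())()()()

Derivation:
Spec: pairs=5 depth=2 groups=4
Leftover pairs = 5 - 2 - (4-1) = 0
First group: deep chain of depth 2 + 0 sibling pairs
Remaining 3 groups: simple '()' each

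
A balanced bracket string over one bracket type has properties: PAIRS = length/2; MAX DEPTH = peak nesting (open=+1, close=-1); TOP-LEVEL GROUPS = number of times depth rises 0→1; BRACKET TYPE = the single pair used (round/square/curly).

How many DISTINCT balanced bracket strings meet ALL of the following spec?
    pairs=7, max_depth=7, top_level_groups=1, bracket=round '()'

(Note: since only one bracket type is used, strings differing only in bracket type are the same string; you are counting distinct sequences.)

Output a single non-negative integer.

Spec: pairs=7 depth=7 groups=1
Count(depth <= 7) = 132
Count(depth <= 6) = 131
Count(depth == 7) = 132 - 131 = 1

Answer: 1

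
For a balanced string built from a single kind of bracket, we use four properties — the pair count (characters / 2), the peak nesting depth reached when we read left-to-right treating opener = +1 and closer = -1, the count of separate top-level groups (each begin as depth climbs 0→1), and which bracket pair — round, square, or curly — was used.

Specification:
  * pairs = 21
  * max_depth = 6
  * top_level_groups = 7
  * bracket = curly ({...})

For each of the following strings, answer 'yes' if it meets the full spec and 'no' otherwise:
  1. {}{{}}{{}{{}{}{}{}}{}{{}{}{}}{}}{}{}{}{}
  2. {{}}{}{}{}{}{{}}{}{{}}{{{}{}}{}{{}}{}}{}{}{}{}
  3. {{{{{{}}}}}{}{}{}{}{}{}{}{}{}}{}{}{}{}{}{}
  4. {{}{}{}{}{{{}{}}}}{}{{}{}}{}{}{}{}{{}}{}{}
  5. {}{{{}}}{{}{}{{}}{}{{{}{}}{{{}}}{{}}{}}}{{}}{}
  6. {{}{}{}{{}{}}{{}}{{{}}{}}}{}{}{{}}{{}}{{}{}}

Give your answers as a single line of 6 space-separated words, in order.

String 1 '{}{{}}{{}{{}{}{}{}}{}{{}{}{}}{}}{}{}{}{}': depth seq [1 0 1 2 1 0 1 2 1 2 3 2 3 2 3 2 3 2 1 2 1 2 3 2 3 2 3 2 1 2 1 0 1 0 1 0 1 0 1 0]
  -> pairs=20 depth=3 groups=7 -> no
String 2 '{{}}{}{}{}{}{{}}{}{{}}{{{}{}}{}{{}}{}}{}{}{}{}': depth seq [1 2 1 0 1 0 1 0 1 0 1 0 1 2 1 0 1 0 1 2 1 0 1 2 3 2 3 2 1 2 1 2 3 2 1 2 1 0 1 0 1 0 1 0 1 0]
  -> pairs=23 depth=3 groups=13 -> no
String 3 '{{{{{{}}}}}{}{}{}{}{}{}{}{}{}}{}{}{}{}{}{}': depth seq [1 2 3 4 5 6 5 4 3 2 1 2 1 2 1 2 1 2 1 2 1 2 1 2 1 2 1 2 1 0 1 0 1 0 1 0 1 0 1 0 1 0]
  -> pairs=21 depth=6 groups=7 -> yes
String 4 '{{}{}{}{}{{{}{}}}}{}{{}{}}{}{}{}{}{{}}{}{}': depth seq [1 2 1 2 1 2 1 2 1 2 3 4 3 4 3 2 1 0 1 0 1 2 1 2 1 0 1 0 1 0 1 0 1 0 1 2 1 0 1 0 1 0]
  -> pairs=21 depth=4 groups=10 -> no
String 5 '{}{{{}}}{{}{}{{}}{}{{{}{}}{{{}}}{{}}{}}}{{}}{}': depth seq [1 0 1 2 3 2 1 0 1 2 1 2 1 2 3 2 1 2 1 2 3 4 3 4 3 2 3 4 5 4 3 2 3 4 3 2 3 2 1 0 1 2 1 0 1 0]
  -> pairs=23 depth=5 groups=5 -> no
String 6 '{{}{}{}{{}{}}{{}}{{{}}{}}}{}{}{{}}{{}}{{}{}}': depth seq [1 2 1 2 1 2 1 2 3 2 3 2 1 2 3 2 1 2 3 4 3 2 3 2 1 0 1 0 1 0 1 2 1 0 1 2 1 0 1 2 1 2 1 0]
  -> pairs=22 depth=4 groups=6 -> no

Answer: no no yes no no no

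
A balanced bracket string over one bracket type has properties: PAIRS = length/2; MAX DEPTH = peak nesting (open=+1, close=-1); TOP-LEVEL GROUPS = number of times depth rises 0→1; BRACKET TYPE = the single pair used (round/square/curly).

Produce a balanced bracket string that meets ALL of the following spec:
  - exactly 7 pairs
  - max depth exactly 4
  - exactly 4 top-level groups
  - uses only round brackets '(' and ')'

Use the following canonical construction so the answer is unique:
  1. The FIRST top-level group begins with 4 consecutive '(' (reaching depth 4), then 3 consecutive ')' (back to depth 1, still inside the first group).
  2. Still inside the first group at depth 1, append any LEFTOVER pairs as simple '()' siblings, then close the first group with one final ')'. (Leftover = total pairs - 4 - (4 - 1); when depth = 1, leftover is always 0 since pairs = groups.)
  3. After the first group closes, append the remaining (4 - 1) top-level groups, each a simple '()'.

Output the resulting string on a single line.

Spec: pairs=7 depth=4 groups=4
Leftover pairs = 7 - 4 - (4-1) = 0
First group: deep chain of depth 4 + 0 sibling pairs
Remaining 3 groups: simple '()' each

Answer: (((())))()()()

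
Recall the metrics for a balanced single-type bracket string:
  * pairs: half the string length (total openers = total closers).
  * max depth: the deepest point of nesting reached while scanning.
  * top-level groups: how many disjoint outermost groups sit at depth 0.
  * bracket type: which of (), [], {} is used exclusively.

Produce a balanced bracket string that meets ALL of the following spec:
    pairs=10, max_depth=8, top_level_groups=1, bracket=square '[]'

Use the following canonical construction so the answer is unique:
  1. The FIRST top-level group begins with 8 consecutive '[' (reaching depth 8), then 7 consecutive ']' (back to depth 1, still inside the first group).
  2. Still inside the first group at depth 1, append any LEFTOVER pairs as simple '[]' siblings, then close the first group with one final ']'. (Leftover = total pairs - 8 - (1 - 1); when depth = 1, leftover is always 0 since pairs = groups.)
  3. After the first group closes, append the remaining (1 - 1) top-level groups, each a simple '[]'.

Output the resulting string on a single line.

Spec: pairs=10 depth=8 groups=1
Leftover pairs = 10 - 8 - (1-1) = 2
First group: deep chain of depth 8 + 2 sibling pairs
Remaining 0 groups: simple '[]' each

Answer: [[[[[[[[]]]]]]][][]]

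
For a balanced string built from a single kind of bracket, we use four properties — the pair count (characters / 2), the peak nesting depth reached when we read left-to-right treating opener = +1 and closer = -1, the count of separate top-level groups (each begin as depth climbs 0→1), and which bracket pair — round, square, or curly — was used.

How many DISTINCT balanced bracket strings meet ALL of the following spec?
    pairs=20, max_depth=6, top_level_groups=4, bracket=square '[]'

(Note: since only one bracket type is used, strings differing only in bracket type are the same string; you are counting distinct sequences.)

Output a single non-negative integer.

Spec: pairs=20 depth=6 groups=4
Count(depth <= 6) = 548569896
Count(depth <= 5) = 333180372
Count(depth == 6) = 548569896 - 333180372 = 215389524

Answer: 215389524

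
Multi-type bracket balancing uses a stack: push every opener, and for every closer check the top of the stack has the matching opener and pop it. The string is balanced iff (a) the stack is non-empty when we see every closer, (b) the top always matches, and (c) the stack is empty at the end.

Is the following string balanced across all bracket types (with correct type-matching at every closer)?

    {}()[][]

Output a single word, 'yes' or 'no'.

pos 0: push '{'; stack = {
pos 1: '}' matches '{'; pop; stack = (empty)
pos 2: push '('; stack = (
pos 3: ')' matches '('; pop; stack = (empty)
pos 4: push '['; stack = [
pos 5: ']' matches '['; pop; stack = (empty)
pos 6: push '['; stack = [
pos 7: ']' matches '['; pop; stack = (empty)
end: stack empty → VALID
Verdict: properly nested → yes

Answer: yes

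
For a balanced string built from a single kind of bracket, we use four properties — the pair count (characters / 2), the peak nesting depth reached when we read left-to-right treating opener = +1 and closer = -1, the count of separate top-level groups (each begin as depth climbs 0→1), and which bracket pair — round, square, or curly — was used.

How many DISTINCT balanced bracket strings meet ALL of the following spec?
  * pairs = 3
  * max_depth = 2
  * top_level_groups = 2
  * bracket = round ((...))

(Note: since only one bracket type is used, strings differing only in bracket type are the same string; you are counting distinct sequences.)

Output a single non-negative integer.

Spec: pairs=3 depth=2 groups=2
Count(depth <= 2) = 2
Count(depth <= 1) = 0
Count(depth == 2) = 2 - 0 = 2

Answer: 2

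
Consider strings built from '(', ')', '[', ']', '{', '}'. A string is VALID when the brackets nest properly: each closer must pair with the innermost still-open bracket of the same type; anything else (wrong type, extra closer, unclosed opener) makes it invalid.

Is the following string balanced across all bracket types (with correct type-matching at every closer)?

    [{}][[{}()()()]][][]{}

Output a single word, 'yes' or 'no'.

pos 0: push '['; stack = [
pos 1: push '{'; stack = [{
pos 2: '}' matches '{'; pop; stack = [
pos 3: ']' matches '['; pop; stack = (empty)
pos 4: push '['; stack = [
pos 5: push '['; stack = [[
pos 6: push '{'; stack = [[{
pos 7: '}' matches '{'; pop; stack = [[
pos 8: push '('; stack = [[(
pos 9: ')' matches '('; pop; stack = [[
pos 10: push '('; stack = [[(
pos 11: ')' matches '('; pop; stack = [[
pos 12: push '('; stack = [[(
pos 13: ')' matches '('; pop; stack = [[
pos 14: ']' matches '['; pop; stack = [
pos 15: ']' matches '['; pop; stack = (empty)
pos 16: push '['; stack = [
pos 17: ']' matches '['; pop; stack = (empty)
pos 18: push '['; stack = [
pos 19: ']' matches '['; pop; stack = (empty)
pos 20: push '{'; stack = {
pos 21: '}' matches '{'; pop; stack = (empty)
end: stack empty → VALID
Verdict: properly nested → yes

Answer: yes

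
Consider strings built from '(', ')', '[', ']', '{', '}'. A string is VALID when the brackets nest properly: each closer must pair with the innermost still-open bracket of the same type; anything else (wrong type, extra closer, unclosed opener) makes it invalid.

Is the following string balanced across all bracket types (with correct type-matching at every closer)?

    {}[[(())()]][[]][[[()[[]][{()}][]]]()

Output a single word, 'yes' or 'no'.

pos 0: push '{'; stack = {
pos 1: '}' matches '{'; pop; stack = (empty)
pos 2: push '['; stack = [
pos 3: push '['; stack = [[
pos 4: push '('; stack = [[(
pos 5: push '('; stack = [[((
pos 6: ')' matches '('; pop; stack = [[(
pos 7: ')' matches '('; pop; stack = [[
pos 8: push '('; stack = [[(
pos 9: ')' matches '('; pop; stack = [[
pos 10: ']' matches '['; pop; stack = [
pos 11: ']' matches '['; pop; stack = (empty)
pos 12: push '['; stack = [
pos 13: push '['; stack = [[
pos 14: ']' matches '['; pop; stack = [
pos 15: ']' matches '['; pop; stack = (empty)
pos 16: push '['; stack = [
pos 17: push '['; stack = [[
pos 18: push '['; stack = [[[
pos 19: push '('; stack = [[[(
pos 20: ')' matches '('; pop; stack = [[[
pos 21: push '['; stack = [[[[
pos 22: push '['; stack = [[[[[
pos 23: ']' matches '['; pop; stack = [[[[
pos 24: ']' matches '['; pop; stack = [[[
pos 25: push '['; stack = [[[[
pos 26: push '{'; stack = [[[[{
pos 27: push '('; stack = [[[[{(
pos 28: ')' matches '('; pop; stack = [[[[{
pos 29: '}' matches '{'; pop; stack = [[[[
pos 30: ']' matches '['; pop; stack = [[[
pos 31: push '['; stack = [[[[
pos 32: ']' matches '['; pop; stack = [[[
pos 33: ']' matches '['; pop; stack = [[
pos 34: ']' matches '['; pop; stack = [
pos 35: push '('; stack = [(
pos 36: ')' matches '('; pop; stack = [
end: stack still non-empty ([) → INVALID
Verdict: unclosed openers at end: [ → no

Answer: no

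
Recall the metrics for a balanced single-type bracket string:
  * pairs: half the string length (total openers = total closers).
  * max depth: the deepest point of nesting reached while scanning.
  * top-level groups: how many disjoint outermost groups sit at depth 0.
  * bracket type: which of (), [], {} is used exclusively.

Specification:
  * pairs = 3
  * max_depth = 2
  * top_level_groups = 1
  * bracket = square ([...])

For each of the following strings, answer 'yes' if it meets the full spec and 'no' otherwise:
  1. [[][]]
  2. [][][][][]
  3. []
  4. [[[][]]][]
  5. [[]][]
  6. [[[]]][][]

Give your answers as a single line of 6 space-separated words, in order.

String 1 '[[][]]': depth seq [1 2 1 2 1 0]
  -> pairs=3 depth=2 groups=1 -> yes
String 2 '[][][][][]': depth seq [1 0 1 0 1 0 1 0 1 0]
  -> pairs=5 depth=1 groups=5 -> no
String 3 '[]': depth seq [1 0]
  -> pairs=1 depth=1 groups=1 -> no
String 4 '[[[][]]][]': depth seq [1 2 3 2 3 2 1 0 1 0]
  -> pairs=5 depth=3 groups=2 -> no
String 5 '[[]][]': depth seq [1 2 1 0 1 0]
  -> pairs=3 depth=2 groups=2 -> no
String 6 '[[[]]][][]': depth seq [1 2 3 2 1 0 1 0 1 0]
  -> pairs=5 depth=3 groups=3 -> no

Answer: yes no no no no no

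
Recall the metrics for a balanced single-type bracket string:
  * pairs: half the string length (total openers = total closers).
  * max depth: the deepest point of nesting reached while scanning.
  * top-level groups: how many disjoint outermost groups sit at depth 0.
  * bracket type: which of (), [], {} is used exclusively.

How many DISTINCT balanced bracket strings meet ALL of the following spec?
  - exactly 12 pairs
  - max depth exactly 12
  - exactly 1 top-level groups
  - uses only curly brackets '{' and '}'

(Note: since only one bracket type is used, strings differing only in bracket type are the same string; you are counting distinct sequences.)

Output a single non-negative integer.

Answer: 1

Derivation:
Spec: pairs=12 depth=12 groups=1
Count(depth <= 12) = 58786
Count(depth <= 11) = 58785
Count(depth == 12) = 58786 - 58785 = 1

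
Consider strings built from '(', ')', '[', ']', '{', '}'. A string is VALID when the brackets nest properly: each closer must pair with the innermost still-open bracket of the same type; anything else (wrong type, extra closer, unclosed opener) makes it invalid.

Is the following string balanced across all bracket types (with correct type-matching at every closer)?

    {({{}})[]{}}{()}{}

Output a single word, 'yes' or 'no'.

Answer: yes

Derivation:
pos 0: push '{'; stack = {
pos 1: push '('; stack = {(
pos 2: push '{'; stack = {({
pos 3: push '{'; stack = {({{
pos 4: '}' matches '{'; pop; stack = {({
pos 5: '}' matches '{'; pop; stack = {(
pos 6: ')' matches '('; pop; stack = {
pos 7: push '['; stack = {[
pos 8: ']' matches '['; pop; stack = {
pos 9: push '{'; stack = {{
pos 10: '}' matches '{'; pop; stack = {
pos 11: '}' matches '{'; pop; stack = (empty)
pos 12: push '{'; stack = {
pos 13: push '('; stack = {(
pos 14: ')' matches '('; pop; stack = {
pos 15: '}' matches '{'; pop; stack = (empty)
pos 16: push '{'; stack = {
pos 17: '}' matches '{'; pop; stack = (empty)
end: stack empty → VALID
Verdict: properly nested → yes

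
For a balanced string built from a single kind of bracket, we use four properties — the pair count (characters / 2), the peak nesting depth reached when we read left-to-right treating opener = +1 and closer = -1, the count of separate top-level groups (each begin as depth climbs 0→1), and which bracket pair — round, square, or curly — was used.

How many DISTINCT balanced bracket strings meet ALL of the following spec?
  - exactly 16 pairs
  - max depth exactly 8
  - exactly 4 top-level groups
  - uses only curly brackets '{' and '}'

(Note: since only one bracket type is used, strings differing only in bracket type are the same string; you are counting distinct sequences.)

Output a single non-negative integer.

Spec: pairs=16 depth=8 groups=4
Count(depth <= 8) = 4297761
Count(depth <= 7) = 4151745
Count(depth == 8) = 4297761 - 4151745 = 146016

Answer: 146016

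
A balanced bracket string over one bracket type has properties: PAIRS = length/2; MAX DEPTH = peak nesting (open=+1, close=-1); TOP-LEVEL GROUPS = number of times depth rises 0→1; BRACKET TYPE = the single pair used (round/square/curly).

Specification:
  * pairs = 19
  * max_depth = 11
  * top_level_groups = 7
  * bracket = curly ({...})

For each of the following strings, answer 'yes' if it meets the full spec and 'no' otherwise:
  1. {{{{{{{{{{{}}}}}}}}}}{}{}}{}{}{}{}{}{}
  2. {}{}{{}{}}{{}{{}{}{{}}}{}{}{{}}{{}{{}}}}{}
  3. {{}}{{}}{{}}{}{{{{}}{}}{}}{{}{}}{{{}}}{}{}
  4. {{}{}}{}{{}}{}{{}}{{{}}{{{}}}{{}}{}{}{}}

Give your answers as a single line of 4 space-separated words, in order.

Answer: yes no no no

Derivation:
String 1 '{{{{{{{{{{{}}}}}}}}}}{}{}}{}{}{}{}{}{}': depth seq [1 2 3 4 5 6 7 8 9 10 11 10 9 8 7 6 5 4 3 2 1 2 1 2 1 0 1 0 1 0 1 0 1 0 1 0 1 0]
  -> pairs=19 depth=11 groups=7 -> yes
String 2 '{}{}{{}{}}{{}{{}{}{{}}}{}{}{{}}{{}{{}}}}{}': depth seq [1 0 1 0 1 2 1 2 1 0 1 2 1 2 3 2 3 2 3 4 3 2 1 2 1 2 1 2 3 2 1 2 3 2 3 4 3 2 1 0 1 0]
  -> pairs=21 depth=4 groups=5 -> no
String 3 '{{}}{{}}{{}}{}{{{{}}{}}{}}{{}{}}{{{}}}{}{}': depth seq [1 2 1 0 1 2 1 0 1 2 1 0 1 0 1 2 3 4 3 2 3 2 1 2 1 0 1 2 1 2 1 0 1 2 3 2 1 0 1 0 1 0]
  -> pairs=21 depth=4 groups=9 -> no
String 4 '{{}{}}{}{{}}{}{{}}{{{}}{{{}}}{{}}{}{}{}}': depth seq [1 2 1 2 1 0 1 0 1 2 1 0 1 0 1 2 1 0 1 2 3 2 1 2 3 4 3 2 1 2 3 2 1 2 1 2 1 2 1 0]
  -> pairs=20 depth=4 groups=6 -> no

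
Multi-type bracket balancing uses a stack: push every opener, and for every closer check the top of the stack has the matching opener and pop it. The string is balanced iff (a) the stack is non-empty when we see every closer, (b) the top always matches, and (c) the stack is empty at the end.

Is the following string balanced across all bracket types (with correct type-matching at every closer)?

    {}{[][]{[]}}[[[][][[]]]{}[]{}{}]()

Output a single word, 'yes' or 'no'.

pos 0: push '{'; stack = {
pos 1: '}' matches '{'; pop; stack = (empty)
pos 2: push '{'; stack = {
pos 3: push '['; stack = {[
pos 4: ']' matches '['; pop; stack = {
pos 5: push '['; stack = {[
pos 6: ']' matches '['; pop; stack = {
pos 7: push '{'; stack = {{
pos 8: push '['; stack = {{[
pos 9: ']' matches '['; pop; stack = {{
pos 10: '}' matches '{'; pop; stack = {
pos 11: '}' matches '{'; pop; stack = (empty)
pos 12: push '['; stack = [
pos 13: push '['; stack = [[
pos 14: push '['; stack = [[[
pos 15: ']' matches '['; pop; stack = [[
pos 16: push '['; stack = [[[
pos 17: ']' matches '['; pop; stack = [[
pos 18: push '['; stack = [[[
pos 19: push '['; stack = [[[[
pos 20: ']' matches '['; pop; stack = [[[
pos 21: ']' matches '['; pop; stack = [[
pos 22: ']' matches '['; pop; stack = [
pos 23: push '{'; stack = [{
pos 24: '}' matches '{'; pop; stack = [
pos 25: push '['; stack = [[
pos 26: ']' matches '['; pop; stack = [
pos 27: push '{'; stack = [{
pos 28: '}' matches '{'; pop; stack = [
pos 29: push '{'; stack = [{
pos 30: '}' matches '{'; pop; stack = [
pos 31: ']' matches '['; pop; stack = (empty)
pos 32: push '('; stack = (
pos 33: ')' matches '('; pop; stack = (empty)
end: stack empty → VALID
Verdict: properly nested → yes

Answer: yes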